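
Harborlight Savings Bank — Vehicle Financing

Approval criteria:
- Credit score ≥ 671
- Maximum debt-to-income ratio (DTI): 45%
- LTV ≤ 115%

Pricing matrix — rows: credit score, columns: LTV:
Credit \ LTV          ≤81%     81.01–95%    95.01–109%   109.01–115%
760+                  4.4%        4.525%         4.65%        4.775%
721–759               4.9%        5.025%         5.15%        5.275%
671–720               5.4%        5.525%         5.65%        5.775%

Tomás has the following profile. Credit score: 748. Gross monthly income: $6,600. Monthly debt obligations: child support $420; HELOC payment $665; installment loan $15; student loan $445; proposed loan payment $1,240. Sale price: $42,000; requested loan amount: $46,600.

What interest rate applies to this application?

5.275%

Credit score 748 ≥ 671; Total monthly debts = (420 + 665 + 15 + 445 + 1,240) = 2,785. DTI: 2,785 ÷ 6,600 = 42.2%, within the 45% cap
LTV = 46,600/42,000 = 111% ≤ 115%
Credit 748 → row 721–759; LTV 111% → column 109.01–115%. Grid cell → 5.275%.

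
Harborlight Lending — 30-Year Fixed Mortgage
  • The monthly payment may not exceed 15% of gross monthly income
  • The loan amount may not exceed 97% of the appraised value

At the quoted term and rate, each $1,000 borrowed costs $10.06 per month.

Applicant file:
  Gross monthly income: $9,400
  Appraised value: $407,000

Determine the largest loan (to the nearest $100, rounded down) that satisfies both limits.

Payment cap: 15% × $9,400 = $1,410/month.
At $10.06 per $1,000, that supports 1,410/10.06 × 1,000 ≈ $140,159 → $140,100.
LTV cap: 97% × $407,000 = $394,790 → $394,700.
Binding constraint: payment-to-income.

$140,100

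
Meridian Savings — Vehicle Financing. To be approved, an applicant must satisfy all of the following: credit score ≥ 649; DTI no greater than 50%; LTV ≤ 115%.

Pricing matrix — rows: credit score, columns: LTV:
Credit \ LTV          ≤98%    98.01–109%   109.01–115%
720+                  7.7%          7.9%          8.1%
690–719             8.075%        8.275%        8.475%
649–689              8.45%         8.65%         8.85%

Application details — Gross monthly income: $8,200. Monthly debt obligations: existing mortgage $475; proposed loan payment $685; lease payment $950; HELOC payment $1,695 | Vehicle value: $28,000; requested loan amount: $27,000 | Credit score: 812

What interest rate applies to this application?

Credit score 812 ≥ 649; Total monthly debts = (475 + 685 + 950 + 1,695) = 3,805. DTI = 3,805/8,200 = 46.4% ≤ 50%
LTV: 27,000 ÷ 28,000 = 96.4%, within 115% cap
Row: 812 falls in 720+. Column: 96.4% falls in ≤98%. Rate = 7.7%.

7.7%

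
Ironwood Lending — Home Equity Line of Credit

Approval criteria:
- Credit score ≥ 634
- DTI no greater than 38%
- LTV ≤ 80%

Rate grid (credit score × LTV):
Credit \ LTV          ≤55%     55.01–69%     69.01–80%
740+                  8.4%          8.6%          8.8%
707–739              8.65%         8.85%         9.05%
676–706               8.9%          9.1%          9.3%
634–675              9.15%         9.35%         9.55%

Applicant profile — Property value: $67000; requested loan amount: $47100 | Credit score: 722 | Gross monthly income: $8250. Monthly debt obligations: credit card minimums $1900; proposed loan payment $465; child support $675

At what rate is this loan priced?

9.05%

Credit score 722 ≥ 634; Total monthly debts = (1,900 + 465 + 675) = 3,040. DTI: 3,040 ÷ 8,250 = 36.8%, within the 38% cap
LTV: 47,100 ÷ 67,000 = 70.3%, within 80% cap
Row: 722 falls in 707–739. Column: 70.3% falls in 69.01–80%. Rate = 9.05%.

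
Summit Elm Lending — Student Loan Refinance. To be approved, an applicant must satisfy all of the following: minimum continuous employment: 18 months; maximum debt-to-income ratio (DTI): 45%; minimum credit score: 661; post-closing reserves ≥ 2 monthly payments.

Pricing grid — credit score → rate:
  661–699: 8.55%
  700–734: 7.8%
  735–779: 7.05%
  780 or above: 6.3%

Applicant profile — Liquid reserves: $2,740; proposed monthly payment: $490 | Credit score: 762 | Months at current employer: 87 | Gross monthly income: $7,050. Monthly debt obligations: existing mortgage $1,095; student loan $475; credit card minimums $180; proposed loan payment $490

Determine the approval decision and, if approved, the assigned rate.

Approved at 7.05%

Credit score 762 ≥ 661 (meets minimum)
Reserves = 2,740/490 = 5.6 months ≥ 2
Total monthly debts = (1,095 + 475 + 180 + 490) = 2,240. Debt-to-income = 2,240/7,050 = 31.8% — meets 45% limit
Employment 87 ≥ 18 months
All requirements met. Score 762 falls in the 735–779 tier → 7.05%.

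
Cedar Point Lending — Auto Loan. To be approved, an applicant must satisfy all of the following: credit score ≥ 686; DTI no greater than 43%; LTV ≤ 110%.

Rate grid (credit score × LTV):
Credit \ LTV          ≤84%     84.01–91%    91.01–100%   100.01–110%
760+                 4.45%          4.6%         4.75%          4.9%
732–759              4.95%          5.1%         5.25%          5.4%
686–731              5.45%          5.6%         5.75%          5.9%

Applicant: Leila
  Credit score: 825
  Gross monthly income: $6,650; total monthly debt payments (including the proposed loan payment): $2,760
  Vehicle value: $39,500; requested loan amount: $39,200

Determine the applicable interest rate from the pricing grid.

4.75%

Credit score 825 ≥ 686; DTI = 2,760/6,650 = 41.5% ≤ 43%
Loan-to-value = 39,200/39,500 = 99.2% — pass (110% max)
Row: 825 falls in 760+. Column: 99.2% falls in 91.01–100%. Rate = 4.75%.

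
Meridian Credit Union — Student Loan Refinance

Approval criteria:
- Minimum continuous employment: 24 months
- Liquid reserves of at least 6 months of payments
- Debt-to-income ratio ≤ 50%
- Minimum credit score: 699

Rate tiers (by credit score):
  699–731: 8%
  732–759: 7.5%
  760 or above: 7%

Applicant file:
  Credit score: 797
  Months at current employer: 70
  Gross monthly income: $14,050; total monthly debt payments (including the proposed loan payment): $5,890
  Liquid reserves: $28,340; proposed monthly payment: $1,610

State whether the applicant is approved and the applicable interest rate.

Approved at 7%

Credit score 797 ≥ 699 (meets minimum)
Employment 70 ≥ 24 months
Reserves = 28,340/1,610 = 17.6 months ≥ 6
Debt-to-income = 5,890/14,050 = 41.9% — meets 50% limit
All requirements met. Score 797 falls in the 760 or above tier → 7%.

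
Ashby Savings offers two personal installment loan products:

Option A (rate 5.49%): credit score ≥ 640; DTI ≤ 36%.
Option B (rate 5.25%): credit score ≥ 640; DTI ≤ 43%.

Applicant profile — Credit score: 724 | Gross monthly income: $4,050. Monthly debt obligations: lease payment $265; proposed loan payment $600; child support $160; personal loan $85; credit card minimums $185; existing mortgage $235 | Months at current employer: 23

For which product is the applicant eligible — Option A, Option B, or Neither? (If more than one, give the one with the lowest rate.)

Option B

Total debts = (265 + 600 + 160 + 85 + 185 + 235) = 1,530; DTI = 1,530/4,050 = 37.8%.
Option A: score 724 ≥ 640; DTI 37.8% > 36% → does not qualify.
Option B: score 724 ≥ 640; DTI 37.8% ≤ 43% → qualifies.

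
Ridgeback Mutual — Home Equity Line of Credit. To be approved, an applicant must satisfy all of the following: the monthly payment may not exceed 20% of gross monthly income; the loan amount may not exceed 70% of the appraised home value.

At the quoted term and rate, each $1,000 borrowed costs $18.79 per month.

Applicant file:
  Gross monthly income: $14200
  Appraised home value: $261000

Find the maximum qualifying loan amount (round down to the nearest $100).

Payment cap: 20% × $14,200 = $2,840/month.
At $18.79 per $1,000, that supports 2,840/18.79 × 1,000 ≈ $151,144 → $151,100.
LTV cap: 70% × $261,000 = $182,700 → $182,700.
Binding constraint: payment-to-income.

$151,100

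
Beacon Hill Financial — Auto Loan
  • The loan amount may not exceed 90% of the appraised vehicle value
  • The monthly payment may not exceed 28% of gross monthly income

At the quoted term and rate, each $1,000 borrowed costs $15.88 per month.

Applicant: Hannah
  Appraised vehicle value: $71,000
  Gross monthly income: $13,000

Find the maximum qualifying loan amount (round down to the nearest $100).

$63,900

Payment cap: 28% × $13,000 = $3,640/month.
At $15.88 per $1,000, that supports 3,640/15.88 × 1,000 ≈ $229,219 → $229,200.
LTV cap: 90% × $71,000 = $63,900 → $63,900.
Binding constraint: loan-to-value.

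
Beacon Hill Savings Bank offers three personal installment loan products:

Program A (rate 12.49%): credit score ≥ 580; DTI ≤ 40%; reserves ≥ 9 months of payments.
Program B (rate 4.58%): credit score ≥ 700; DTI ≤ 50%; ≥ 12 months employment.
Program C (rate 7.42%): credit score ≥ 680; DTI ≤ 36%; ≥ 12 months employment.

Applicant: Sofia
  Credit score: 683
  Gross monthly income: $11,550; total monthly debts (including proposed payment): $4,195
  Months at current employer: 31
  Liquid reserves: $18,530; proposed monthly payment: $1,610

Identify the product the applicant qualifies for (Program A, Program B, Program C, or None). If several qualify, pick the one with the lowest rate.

DTI = 4,195/11,550 = 36.3%.
Reserves = 18,530/1,610 = 11.5 months.
Program A: score 683 ≥ 580; DTI 36.3% ≤ 40%; reserves 11.5 ≥ 9 mo → qualifies.
Program B: score 683 < 700; DTI 36.3% ≤ 50%; employment 31 ≥ 12 mo → does not qualify.
Program C: score 683 ≥ 680; DTI 36.3% > 36%; employment 31 ≥ 12 mo → does not qualify.

Program A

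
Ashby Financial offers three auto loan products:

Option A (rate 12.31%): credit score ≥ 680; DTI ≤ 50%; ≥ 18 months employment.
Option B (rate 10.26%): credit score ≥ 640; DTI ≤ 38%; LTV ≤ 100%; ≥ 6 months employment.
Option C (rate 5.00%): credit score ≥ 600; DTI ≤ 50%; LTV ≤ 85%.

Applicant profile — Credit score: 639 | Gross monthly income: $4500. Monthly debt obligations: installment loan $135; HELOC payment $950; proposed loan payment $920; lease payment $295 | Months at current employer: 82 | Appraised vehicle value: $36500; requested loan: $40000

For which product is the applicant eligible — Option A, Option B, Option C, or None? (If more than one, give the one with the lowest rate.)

None

Total debts = (135 + 950 + 920 + 295) = 2,300; DTI = 2,300/4,500 = 51.1%.
LTV = 40,000/36,500 = 109.6%.
Option A: score 639 < 680; DTI 51.1% > 50%; employment 82 ≥ 18 mo → does not qualify.
Option B: score 639 < 640; DTI 51.1% > 38%; LTV 109.6% > 100%; employment 82 ≥ 6 mo → does not qualify.
Option C: score 639 ≥ 600; DTI 51.1% > 50%; LTV 109.6% > 85% → does not qualify.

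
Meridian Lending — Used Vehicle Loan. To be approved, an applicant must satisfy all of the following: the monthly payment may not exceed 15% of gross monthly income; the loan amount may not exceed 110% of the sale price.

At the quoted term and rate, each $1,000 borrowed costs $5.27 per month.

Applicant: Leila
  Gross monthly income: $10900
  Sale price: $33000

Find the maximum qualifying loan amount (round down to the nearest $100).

Payment cap: 15% × $10,900 = $1,635/month.
At $5.27 per $1,000, that supports 1,635/5.27 × 1,000 ≈ $310,246 → $310,200.
LTV cap: 110% × $33,000 = $36,300 → $36,300.
Binding constraint: loan-to-value.

$36,300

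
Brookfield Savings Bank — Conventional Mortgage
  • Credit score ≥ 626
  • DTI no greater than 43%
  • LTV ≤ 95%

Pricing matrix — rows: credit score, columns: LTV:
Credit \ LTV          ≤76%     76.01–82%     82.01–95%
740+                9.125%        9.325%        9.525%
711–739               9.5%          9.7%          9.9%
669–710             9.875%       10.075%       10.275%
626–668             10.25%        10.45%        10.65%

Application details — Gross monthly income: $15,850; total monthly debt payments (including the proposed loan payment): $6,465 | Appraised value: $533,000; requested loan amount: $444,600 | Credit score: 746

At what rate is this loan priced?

Credit score 746 ≥ 626; DTI: 6,465 ÷ 15,850 = 40.8%, within the 43% cap
LTV = 444,600/533,000 = 83.4% ≤ 95%
Credit 746 → row 740+; LTV 83.4% → column 82.01–95%. Grid cell → 9.525%.

9.525%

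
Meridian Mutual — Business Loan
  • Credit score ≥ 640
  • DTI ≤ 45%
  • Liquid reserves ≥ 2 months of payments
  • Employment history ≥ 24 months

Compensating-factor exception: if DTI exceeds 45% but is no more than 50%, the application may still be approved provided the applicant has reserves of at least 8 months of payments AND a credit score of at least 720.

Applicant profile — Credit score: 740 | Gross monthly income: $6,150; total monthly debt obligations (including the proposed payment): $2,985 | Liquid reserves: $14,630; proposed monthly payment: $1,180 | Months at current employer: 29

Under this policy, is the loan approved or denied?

Credit score 740 ≥ 640 (meets base)
DTI = 2,985/6,150 = 48.5% > 45% — standard DTI limit exceeded.
Liquid reserves cover 14,630/1,180 = 12.4 months — ≥ 2 required
Employment 29 ≥ 24 months
DTI 48.5% is within the 45%–50% exception band; checking compensating factors.
Reserves 12.4 ≥ 8 months; credit score 740 ≥ 720.
Both override conditions satisfied; DTI exception granted.

Approved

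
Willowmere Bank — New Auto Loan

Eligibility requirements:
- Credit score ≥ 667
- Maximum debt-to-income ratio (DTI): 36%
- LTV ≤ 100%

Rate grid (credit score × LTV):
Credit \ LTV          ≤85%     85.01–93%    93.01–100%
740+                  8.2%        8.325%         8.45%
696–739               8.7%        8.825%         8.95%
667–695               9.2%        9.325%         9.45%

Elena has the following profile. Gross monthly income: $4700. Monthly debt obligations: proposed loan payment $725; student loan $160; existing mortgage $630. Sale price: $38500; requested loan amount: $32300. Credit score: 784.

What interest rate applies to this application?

8.2%

Credit score 784 ≥ 667; Total monthly debts = (725 + 160 + 630) = 1,515. DTI = 1,515/4,700 = 32.2% ≤ 36%
LTV = 32,300/38,500 = 83.9% ≤ 100%
Credit 784 → row 740+; LTV 83.9% → column ≤85%. Grid cell → 8.2%.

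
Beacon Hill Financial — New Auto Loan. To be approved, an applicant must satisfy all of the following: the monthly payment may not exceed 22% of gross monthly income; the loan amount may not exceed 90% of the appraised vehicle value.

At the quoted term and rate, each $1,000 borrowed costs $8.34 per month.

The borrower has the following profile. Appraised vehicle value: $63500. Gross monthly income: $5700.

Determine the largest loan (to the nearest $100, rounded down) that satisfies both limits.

$57,100

Payment cap: 22% × $5,700 = $1,254/month.
At $8.34 per $1,000, that supports 1,254/8.34 × 1,000 ≈ $150,359 → $150,300.
LTV cap: 90% × $63,500 = $57,150 → $57,100.
Binding constraint: loan-to-value.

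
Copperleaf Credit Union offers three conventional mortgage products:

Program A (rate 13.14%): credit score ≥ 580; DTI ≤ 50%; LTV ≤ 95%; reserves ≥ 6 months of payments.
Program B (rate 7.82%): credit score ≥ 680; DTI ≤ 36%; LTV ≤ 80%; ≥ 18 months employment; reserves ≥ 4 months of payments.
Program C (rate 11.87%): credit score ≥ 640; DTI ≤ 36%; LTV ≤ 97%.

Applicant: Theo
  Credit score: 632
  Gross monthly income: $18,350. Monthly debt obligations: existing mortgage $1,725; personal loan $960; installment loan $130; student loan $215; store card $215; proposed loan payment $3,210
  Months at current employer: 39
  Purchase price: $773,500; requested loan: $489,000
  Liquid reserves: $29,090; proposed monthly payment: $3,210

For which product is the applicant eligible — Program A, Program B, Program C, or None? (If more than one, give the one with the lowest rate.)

Total debts = (1,725 + 960 + 130 + 215 + 215 + 3,210) = 6,455; DTI = 6,455/18,350 = 35.2%.
LTV = 489,000/773,500 = 63.2%.
Reserves = 29,090/3,210 = 9.1 months.
Program A: score 632 ≥ 580; DTI 35.2% ≤ 50%; LTV 63.2% ≤ 95%; reserves 9.1 ≥ 6 mo → qualifies.
Program B: score 632 < 680; DTI 35.2% ≤ 36%; LTV 63.2% ≤ 80%; employment 39 ≥ 18 mo; reserves 9.1 ≥ 4 mo → does not qualify.
Program C: score 632 < 640; DTI 35.2% ≤ 36%; LTV 63.2% ≤ 97% → does not qualify.

Program A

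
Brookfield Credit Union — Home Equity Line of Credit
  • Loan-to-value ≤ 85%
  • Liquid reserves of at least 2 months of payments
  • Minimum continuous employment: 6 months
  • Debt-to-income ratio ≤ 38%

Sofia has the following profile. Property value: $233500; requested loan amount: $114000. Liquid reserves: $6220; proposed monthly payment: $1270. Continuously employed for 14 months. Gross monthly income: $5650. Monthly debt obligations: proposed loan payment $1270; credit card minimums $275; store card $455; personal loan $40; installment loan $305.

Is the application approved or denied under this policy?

LTV = 114,000/233,500 = 48.8% ≤ 85%
Reserves: 6,220 ÷ 1,270 = 4.9 months (meets 2-month minimum)
Employment 14 ≥ 6 months
Total monthly debts = (1,270 + 275 + 455 + 40 + 305) = 2,345. DTI: 2,345 ÷ 5,650 = 41.5%, exceeds the 38% cap
Fails on DTI.

Denied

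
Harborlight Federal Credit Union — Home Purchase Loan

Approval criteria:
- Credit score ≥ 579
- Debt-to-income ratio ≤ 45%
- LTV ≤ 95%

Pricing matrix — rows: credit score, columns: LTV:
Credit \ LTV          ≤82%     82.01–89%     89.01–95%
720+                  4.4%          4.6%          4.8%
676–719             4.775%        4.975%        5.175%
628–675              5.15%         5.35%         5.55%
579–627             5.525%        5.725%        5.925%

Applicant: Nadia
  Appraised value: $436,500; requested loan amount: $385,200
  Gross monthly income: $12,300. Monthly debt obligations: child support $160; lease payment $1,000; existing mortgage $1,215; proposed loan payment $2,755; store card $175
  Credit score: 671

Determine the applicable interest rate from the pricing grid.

Credit score 671 ≥ 579; Total monthly debts = (160 + 1,000 + 1,215 + 2,755 + 175) = 5,305. DTI = 5,305/12,300 = 43.1% ≤ 45%
Loan-to-value = 385,200/436,500 = 88.2% — pass (95% max)
Credit 671 → row 628–675; LTV 88.2% → column 82.01–89%. Grid cell → 5.35%.

5.35%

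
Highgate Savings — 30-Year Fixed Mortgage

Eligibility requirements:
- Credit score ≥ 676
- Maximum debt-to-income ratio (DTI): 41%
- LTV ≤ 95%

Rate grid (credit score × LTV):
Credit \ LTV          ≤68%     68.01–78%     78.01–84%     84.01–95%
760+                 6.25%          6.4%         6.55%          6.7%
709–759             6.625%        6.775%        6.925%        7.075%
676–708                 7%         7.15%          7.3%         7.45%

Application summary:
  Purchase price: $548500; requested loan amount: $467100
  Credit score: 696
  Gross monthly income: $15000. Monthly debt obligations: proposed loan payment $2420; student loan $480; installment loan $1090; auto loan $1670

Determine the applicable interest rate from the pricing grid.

7.45%

Credit score 696 ≥ 676; Total monthly debts = (2,420 + 480 + 1,090 + 1,670) = 5,660. DTI = 5,660/15,000 = 37.7% ≤ 41%
LTV: 467,100 ÷ 548,500 = 85.2%, within 95% cap
Score 696 is in the 676–708 band; LTV 85.2% is in the 84.01–95% band → 7.45%.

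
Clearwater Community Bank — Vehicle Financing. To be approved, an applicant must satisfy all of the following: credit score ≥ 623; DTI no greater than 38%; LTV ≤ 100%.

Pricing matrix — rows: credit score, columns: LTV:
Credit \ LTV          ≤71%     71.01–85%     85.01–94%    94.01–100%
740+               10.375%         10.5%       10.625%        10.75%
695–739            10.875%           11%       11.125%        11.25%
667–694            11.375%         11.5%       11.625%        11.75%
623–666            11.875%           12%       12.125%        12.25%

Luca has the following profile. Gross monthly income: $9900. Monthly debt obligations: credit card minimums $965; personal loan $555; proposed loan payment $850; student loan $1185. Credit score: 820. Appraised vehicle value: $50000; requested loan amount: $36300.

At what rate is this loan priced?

10.5%

Credit score 820 ≥ 623; Total monthly debts = (965 + 555 + 850 + 1,185) = 3,555. Debt-to-income = 3,555/9,900 = 35.9% — meets 38% limit
LTV: 36,300 ÷ 50,000 = 72.6%, within 100% cap
Row: 820 falls in 740+. Column: 72.6% falls in 71.01–85%. Rate = 10.5%.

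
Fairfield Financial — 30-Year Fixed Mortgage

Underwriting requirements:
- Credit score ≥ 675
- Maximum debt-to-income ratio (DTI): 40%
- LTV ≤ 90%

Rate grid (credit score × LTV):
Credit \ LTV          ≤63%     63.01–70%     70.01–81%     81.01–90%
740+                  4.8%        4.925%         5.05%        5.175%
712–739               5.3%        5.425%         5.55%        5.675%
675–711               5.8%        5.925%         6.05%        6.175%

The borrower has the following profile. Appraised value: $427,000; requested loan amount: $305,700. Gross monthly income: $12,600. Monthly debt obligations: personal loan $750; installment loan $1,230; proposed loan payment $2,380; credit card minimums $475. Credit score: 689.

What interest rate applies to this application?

6.05%

Credit score 689 ≥ 675; Total monthly debts = (750 + 1,230 + 2,380 + 475) = 4,835. DTI: 4,835 ÷ 12,600 = 38.4%, within the 40% cap
Loan-to-value = 305,700/427,000 = 71.6% — pass (90% max)
Credit 689 → row 675–711; LTV 71.6% → column 70.01–81%. Grid cell → 6.05%.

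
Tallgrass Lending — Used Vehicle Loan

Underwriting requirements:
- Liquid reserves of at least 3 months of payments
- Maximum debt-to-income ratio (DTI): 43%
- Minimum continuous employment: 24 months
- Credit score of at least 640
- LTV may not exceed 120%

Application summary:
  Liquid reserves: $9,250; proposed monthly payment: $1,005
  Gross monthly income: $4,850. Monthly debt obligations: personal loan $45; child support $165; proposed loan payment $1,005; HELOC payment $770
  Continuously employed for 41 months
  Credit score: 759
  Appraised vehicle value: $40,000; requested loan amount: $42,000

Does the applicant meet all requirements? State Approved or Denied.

Liquid reserves cover 9,250/1,005 = 9.2 months — ≥ 3 required
Total monthly debts = (45 + 165 + 1,005 + 770) = 1,985. DTI: 1,985 ÷ 4,850 = 40.9%, within the 43% cap
Employment 41 ≥ 24 months
Credit score 759 ≥ 640 (meets)
Loan-to-value = 42,000/40,000 = 105% — pass (120% max)
All criteria satisfied.

Approved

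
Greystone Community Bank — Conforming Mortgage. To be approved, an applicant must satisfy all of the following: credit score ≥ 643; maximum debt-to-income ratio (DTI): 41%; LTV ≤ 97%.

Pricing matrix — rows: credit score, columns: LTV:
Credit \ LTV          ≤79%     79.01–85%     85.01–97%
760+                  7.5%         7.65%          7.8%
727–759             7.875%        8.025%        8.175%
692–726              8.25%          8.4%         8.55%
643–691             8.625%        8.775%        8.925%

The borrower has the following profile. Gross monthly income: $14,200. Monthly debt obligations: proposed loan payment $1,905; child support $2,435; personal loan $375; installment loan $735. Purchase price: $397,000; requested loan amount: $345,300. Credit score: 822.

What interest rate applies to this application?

Credit score 822 ≥ 643; Total monthly debts = (1,905 + 2,435 + 375 + 735) = 5,450. Debt-to-income = 5,450/14,200 = 38.4% — meets 41% limit
LTV = 345,300/397,000 = 87% ≤ 97%
Row: 822 falls in 760+. Column: 87% falls in 85.01–97%. Rate = 7.8%.

7.8%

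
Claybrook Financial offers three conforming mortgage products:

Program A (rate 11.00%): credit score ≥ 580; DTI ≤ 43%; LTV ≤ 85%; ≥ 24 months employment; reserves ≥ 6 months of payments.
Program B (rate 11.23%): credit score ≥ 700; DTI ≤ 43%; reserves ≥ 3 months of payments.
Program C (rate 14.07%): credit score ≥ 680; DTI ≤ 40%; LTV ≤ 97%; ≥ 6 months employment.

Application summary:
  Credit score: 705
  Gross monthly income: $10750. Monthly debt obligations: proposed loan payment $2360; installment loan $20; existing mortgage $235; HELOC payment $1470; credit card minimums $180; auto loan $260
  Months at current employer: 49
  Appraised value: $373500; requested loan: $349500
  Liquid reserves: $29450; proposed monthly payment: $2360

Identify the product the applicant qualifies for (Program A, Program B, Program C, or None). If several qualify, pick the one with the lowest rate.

Total debts = (2,360 + 20 + 235 + 1,470 + 180 + 260) = 4,525; DTI = 4,525/10,750 = 42.1%.
LTV = 349,500/373,500 = 93.6%.
Reserves = 29,450/2,360 = 12.5 months.
Program A: score 705 ≥ 580; DTI 42.1% ≤ 43%; LTV 93.6% > 85%; employment 49 ≥ 24 mo; reserves 12.5 ≥ 6 mo → does not qualify.
Program B: score 705 ≥ 700; DTI 42.1% ≤ 43%; reserves 12.5 ≥ 3 mo → qualifies.
Program C: score 705 ≥ 680; DTI 42.1% > 40%; LTV 93.6% ≤ 97%; employment 49 ≥ 6 mo → does not qualify.

Program B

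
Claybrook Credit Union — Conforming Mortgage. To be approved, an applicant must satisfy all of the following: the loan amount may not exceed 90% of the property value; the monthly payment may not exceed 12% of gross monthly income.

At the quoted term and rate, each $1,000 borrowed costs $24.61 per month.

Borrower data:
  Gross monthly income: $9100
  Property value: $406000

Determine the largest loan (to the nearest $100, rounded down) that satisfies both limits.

$44,300

Payment cap: 12% × $9,100 = $1,092/month.
At $24.61 per $1,000, that supports 1,092/24.61 × 1,000 ≈ $44,372 → $44,300.
LTV cap: 90% × $406,000 = $365,400 → $365,400.
Binding constraint: payment-to-income.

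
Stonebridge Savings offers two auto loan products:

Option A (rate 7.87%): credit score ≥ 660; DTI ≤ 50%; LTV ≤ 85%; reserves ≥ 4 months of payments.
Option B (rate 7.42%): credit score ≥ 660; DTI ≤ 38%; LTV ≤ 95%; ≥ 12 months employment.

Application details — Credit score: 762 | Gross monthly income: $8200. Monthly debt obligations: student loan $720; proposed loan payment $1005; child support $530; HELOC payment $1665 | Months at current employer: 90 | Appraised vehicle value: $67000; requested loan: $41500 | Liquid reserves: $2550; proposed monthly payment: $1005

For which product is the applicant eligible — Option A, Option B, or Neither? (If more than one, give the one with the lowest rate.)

Total debts = (720 + 1,005 + 530 + 1,665) = 3,920; DTI = 3,920/8,200 = 47.8%.
LTV = 41,500/67,000 = 61.9%.
Reserves = 2,550/1,005 = 2.5 months.
Option A: score 762 ≥ 660; DTI 47.8% ≤ 50%; LTV 61.9% ≤ 85%; reserves 2.5 < 4 mo → does not qualify.
Option B: score 762 ≥ 660; DTI 47.8% > 38%; LTV 61.9% ≤ 95%; employment 90 ≥ 12 mo → does not qualify.

Neither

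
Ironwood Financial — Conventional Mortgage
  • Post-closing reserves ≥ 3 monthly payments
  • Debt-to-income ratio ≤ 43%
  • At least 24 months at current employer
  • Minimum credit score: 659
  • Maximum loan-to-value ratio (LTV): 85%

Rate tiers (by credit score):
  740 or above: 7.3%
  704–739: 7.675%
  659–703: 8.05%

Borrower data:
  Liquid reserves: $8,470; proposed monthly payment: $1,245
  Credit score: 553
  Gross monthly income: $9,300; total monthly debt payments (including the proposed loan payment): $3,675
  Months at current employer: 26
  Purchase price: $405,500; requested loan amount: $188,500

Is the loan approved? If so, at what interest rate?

Denied

Credit score 553 < 659 (below minimum)
Liquid reserves cover 8,470/1,245 = 6.8 months — ≥ 3 required
LTV: 188,500 ÷ 405,500 = 46.5%, within 85% cap
DTI: 3,675 ÷ 9,300 = 39.5%, within the 43% cap
Employment 26 ≥ 24 months
Not all requirements met → denied.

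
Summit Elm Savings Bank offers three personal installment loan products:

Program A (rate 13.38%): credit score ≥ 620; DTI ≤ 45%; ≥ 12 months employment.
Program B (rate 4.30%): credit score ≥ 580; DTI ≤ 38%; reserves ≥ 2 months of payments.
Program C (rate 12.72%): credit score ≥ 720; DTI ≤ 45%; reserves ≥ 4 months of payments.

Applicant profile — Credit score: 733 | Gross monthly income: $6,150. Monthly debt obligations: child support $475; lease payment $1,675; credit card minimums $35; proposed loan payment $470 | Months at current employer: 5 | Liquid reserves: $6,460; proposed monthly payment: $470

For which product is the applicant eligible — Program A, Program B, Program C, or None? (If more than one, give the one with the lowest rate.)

Total debts = (475 + 1,675 + 35 + 470) = 2,655; DTI = 2,655/6,150 = 43.2%.
Reserves = 6,460/470 = 13.7 months.
Program A: score 733 ≥ 620; DTI 43.2% ≤ 45%; employment 5 < 12 mo → does not qualify.
Program B: score 733 ≥ 580; DTI 43.2% > 38%; reserves 13.7 ≥ 2 mo → does not qualify.
Program C: score 733 ≥ 720; DTI 43.2% ≤ 45%; reserves 13.7 ≥ 4 mo → qualifies.

Program C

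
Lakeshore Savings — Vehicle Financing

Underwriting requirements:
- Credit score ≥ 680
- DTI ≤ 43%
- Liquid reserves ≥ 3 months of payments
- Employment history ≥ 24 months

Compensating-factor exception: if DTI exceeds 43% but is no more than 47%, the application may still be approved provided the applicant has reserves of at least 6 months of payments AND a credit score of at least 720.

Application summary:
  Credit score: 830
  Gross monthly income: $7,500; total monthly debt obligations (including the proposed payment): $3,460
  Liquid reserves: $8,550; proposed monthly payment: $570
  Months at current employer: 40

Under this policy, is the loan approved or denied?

Approved

Credit score 830 ≥ 680 (meets base)
DTI: 3,460 ÷ 7,500 = 46.1%, over the 43% base limit.
Liquid reserves cover 8,550/570 = 15.0 months — ≥ 3 required
Employment 40 ≥ 24 months
DTI 46.1% is within the 43%–47% exception band; checking compensating factors.
Reserves 15.0 ≥ 6 months; credit score 830 ≥ 720.
Both compensating conditions met → exception applies.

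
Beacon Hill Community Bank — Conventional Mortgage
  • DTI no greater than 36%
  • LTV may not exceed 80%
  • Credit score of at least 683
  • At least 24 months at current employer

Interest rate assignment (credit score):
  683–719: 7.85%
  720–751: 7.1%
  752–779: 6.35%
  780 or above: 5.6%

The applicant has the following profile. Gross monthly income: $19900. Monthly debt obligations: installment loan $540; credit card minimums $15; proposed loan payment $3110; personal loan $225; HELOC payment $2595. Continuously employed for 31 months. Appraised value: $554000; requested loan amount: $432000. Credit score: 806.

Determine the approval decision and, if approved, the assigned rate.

Credit score 806 ≥ 683 (meets minimum)
Employment 31 ≥ 24 months
Total monthly debts = (540 + 15 + 3,110 + 225 + 2,595) = 6,485. DTI = 6,485/19,900 = 32.6% ≤ 36%
LTV = 432,000/554,000 = 78% ≤ 80%
All requirements met. Score 806 falls in the 780 or above tier → 5.6%.

Approved at 5.6%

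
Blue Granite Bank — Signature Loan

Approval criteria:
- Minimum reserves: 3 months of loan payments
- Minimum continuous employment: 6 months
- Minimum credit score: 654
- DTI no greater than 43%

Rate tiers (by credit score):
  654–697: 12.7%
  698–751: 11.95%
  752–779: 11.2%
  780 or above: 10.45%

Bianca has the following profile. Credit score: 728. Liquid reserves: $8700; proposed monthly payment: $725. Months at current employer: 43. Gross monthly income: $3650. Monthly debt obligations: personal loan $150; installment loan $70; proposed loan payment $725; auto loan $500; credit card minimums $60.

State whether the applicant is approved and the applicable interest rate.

Approved at 11.95%

Credit score 728 ≥ 654 (meets minimum)
Reserves = 8,700/725 = 12.0 months ≥ 3
Total monthly debts = (150 + 70 + 725 + 500 + 60) = 1,505. Debt-to-income = 1,505/3,650 = 41.2% — meets 43% limit
Employment 43 ≥ 6 months
All requirements met. Score 728 falls in the 698–751 tier → 11.95%.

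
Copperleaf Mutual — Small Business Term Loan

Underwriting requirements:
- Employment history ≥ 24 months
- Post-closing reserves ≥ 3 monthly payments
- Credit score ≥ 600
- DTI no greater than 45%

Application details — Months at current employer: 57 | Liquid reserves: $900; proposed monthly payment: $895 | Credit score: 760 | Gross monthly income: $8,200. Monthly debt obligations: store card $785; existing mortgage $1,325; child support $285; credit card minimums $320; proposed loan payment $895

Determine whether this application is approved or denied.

Denied

Employment 57 ≥ 24 months
Reserves = 900/895 = 1.0 months < 3
Credit score 760 ≥ 600 (meets)
Total monthly debts = (785 + 1,325 + 285 + 320 + 895) = 3,610. DTI: 3,610 ÷ 8,200 = 44%, within the 45% cap
Fails on reserves.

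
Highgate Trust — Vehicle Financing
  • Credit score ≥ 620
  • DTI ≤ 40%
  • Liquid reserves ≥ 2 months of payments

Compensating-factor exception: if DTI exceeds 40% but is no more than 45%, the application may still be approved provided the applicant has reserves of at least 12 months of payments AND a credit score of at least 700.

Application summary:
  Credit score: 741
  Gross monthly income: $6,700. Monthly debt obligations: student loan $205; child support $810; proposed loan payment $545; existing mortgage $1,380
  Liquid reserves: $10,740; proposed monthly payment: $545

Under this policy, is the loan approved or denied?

Approved

Credit score 741 ≥ 620 (meets base)
Total debts = (205 + 810 + 545 + 1,380) = 2,940. DTI = 2,940/6,700 = 43.9% > 40% — standard DTI limit exceeded.
Liquid reserves cover 10,740/545 = 19.7 months — ≥ 2 required
43.9% falls in the override range (40%–45%), so the compensating-factor test applies.
Override check — reserves: 19.7 mo (ok); score: 741 (ok).
Both override conditions satisfied; DTI exception granted.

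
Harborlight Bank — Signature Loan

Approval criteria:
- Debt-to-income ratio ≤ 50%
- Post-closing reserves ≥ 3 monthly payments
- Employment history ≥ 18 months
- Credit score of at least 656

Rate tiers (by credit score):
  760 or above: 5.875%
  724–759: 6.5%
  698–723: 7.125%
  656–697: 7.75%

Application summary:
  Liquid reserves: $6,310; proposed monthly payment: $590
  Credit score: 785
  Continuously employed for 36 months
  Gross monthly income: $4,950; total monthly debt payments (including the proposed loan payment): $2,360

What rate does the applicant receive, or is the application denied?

Approved at 5.875%

Credit score 785 ≥ 656 (meets minimum)
DTI = 2,360/4,950 = 47.7% ≤ 50%
Reserves: 6,310 ÷ 590 = 10.7 months (meets 3-month minimum)
Employment 36 ≥ 18 months
All requirements met. Score 785 falls in the 760 or above tier → 5.875%.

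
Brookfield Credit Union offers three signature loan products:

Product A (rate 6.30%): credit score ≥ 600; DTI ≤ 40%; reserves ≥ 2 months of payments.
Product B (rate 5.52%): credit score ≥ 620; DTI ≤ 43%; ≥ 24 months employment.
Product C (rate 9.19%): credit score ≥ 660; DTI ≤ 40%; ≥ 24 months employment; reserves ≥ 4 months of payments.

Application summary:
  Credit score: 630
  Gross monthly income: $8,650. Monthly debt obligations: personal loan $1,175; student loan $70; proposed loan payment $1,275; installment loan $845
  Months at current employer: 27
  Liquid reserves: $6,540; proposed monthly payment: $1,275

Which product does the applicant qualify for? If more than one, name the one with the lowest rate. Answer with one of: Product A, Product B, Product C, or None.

Total debts = (1,175 + 70 + 1,275 + 845) = 3,365; DTI = 3,365/8,650 = 38.9%.
Reserves = 6,540/1,275 = 5.1 months.
Product A: score 630 ≥ 600; DTI 38.9% ≤ 40%; reserves 5.1 ≥ 2 mo → qualifies.
Product B: score 630 ≥ 620; DTI 38.9% ≤ 43%; employment 27 ≥ 24 mo → qualifies.
Product C: score 630 < 660; DTI 38.9% ≤ 40%; employment 27 ≥ 24 mo; reserves 5.1 ≥ 4 mo → does not qualify.
Qualifying: Product A, Product B. Lowest rate is 5.52% → Product B.

Product B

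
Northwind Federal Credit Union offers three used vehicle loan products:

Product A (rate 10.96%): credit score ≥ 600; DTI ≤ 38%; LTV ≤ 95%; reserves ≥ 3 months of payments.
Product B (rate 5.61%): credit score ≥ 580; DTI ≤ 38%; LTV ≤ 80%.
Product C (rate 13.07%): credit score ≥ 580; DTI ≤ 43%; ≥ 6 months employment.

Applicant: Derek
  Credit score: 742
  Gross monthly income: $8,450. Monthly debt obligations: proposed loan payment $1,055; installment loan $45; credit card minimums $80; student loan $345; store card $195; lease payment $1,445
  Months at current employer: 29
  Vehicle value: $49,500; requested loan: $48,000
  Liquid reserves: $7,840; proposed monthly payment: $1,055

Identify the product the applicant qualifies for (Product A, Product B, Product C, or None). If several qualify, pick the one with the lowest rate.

Total debts = (1,055 + 45 + 80 + 345 + 195 + 1,445) = 3,165; DTI = 3,165/8,450 = 37.5%.
LTV = 48,000/49,500 = 97%.
Reserves = 7,840/1,055 = 7.4 months.
Product A: score 742 ≥ 600; DTI 37.5% ≤ 38%; LTV 97% > 95%; reserves 7.4 ≥ 3 mo → does not qualify.
Product B: score 742 ≥ 580; DTI 37.5% ≤ 38%; LTV 97% > 80% → does not qualify.
Product C: score 742 ≥ 580; DTI 37.5% ≤ 43%; employment 29 ≥ 6 mo → qualifies.

Product C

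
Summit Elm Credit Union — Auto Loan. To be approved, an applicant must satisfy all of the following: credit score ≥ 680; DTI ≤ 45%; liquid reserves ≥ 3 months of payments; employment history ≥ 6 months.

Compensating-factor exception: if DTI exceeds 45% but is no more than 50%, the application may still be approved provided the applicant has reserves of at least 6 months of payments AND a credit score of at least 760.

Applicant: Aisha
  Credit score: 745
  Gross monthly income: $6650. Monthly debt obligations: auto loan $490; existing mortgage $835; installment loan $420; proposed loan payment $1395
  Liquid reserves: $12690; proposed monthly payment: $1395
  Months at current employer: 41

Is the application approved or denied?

Denied

Credit score 745 ≥ 680 (meets base)
Total debts = (490 + 835 + 420 + 1,395) = 3,140. DTI: 3,140 ÷ 6,650 = 47.2%, over the 45% base limit.
Reserves: 12,690 ÷ 1,395 = 9.1 months (meets 3-month minimum)
Employment 41 ≥ 6 months
47.2% falls in the override range (45%–50%), so the compensating-factor test applies.
Override check — reserves: 9.1 mo (ok); score: 745 (below 760).
Compensating-factor requirement not fully met.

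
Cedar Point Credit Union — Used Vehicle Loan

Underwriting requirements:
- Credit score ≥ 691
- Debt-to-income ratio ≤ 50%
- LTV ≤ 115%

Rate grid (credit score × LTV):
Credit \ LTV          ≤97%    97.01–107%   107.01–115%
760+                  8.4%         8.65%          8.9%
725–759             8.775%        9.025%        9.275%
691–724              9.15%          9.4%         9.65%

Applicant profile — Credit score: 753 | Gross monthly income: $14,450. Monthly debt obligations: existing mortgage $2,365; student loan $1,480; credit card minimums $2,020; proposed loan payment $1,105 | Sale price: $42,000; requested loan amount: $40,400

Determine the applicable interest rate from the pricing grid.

Credit score 753 ≥ 691; Total monthly debts = (2,365 + 1,480 + 2,020 + 1,105) = 6,970. DTI: 6,970 ÷ 14,450 = 48.2%, within the 50% cap
LTV = 40,400/42,000 = 96.2% ≤ 115%
Credit 753 → row 725–759; LTV 96.2% → column ≤97%. Grid cell → 8.775%.

8.775%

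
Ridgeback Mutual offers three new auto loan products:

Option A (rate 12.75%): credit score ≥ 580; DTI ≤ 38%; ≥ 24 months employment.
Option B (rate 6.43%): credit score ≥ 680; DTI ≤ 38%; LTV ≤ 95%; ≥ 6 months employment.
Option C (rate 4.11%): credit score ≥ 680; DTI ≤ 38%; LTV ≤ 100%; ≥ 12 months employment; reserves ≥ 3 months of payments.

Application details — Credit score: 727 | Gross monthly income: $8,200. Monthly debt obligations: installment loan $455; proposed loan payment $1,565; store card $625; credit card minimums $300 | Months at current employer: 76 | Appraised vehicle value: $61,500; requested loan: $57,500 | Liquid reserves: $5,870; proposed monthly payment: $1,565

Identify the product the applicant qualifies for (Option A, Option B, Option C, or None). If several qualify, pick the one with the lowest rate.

Total debts = (455 + 1,565 + 625 + 300) = 2,945; DTI = 2,945/8,200 = 35.9%.
LTV = 57,500/61,500 = 93.5%.
Reserves = 5,870/1,565 = 3.8 months.
Option A: score 727 ≥ 580; DTI 35.9% ≤ 38%; employment 76 ≥ 24 mo → qualifies.
Option B: score 727 ≥ 680; DTI 35.9% ≤ 38%; LTV 93.5% ≤ 95%; employment 76 ≥ 6 mo → qualifies.
Option C: score 727 ≥ 680; DTI 35.9% ≤ 38%; LTV 93.5% ≤ 100%; employment 76 ≥ 12 mo; reserves 3.8 ≥ 3 mo → qualifies.
Qualifying: Option A, Option B, Option C. Lowest rate is 4.11% → Option C.

Option C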